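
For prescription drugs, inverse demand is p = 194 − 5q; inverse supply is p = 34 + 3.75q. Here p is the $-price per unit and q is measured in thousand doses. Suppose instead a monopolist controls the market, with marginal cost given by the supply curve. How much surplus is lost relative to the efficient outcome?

Competitive equilibrium: 194 − 5q = 34 + 3.75q → q* = 18.28571, p* = 102.57143.
Marginal revenue: MR = 194 − 10q. Set MR = MC: 194 − 10q = 34 + 3.75q → q_m = 11.63636.
Price p_m = 194 − 5·11.63636 = 135.8182; MC(q_m) = 34 + 3.75·11.63636 = 77.63635.
Competitive q* = 18.28571, so Δq = 6.64935; wedge = 135.8182 − 77.63635 = 58.18185.
Deadweight loss = ½ × 6.64935 × 58.18185 = $193.44 thousand.

$193.44 thousand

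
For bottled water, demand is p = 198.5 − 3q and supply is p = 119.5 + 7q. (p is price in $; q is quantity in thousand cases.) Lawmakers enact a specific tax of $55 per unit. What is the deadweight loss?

Competitive equilibrium: 198.5 − 3q = 119.5 + 7q → q* = 7.9, p* = 174.8.
With the tax, the buyer price exceeds the seller price by 55: (198.5 − 3q) − (119.5 + 7q) = 55 → q' = 2.4.
Δq = 7.9 − 2.4 = 5.5; the wedge equals the tax, 55.
Welfare loss = ½ × 5.5 × 55 = $151.25 thousand.

$151.25 thousand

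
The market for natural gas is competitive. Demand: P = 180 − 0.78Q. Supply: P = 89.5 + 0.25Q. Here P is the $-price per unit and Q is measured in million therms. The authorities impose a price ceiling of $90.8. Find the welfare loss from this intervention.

Competitive equilibrium: 180 − 0.78Q = 89.5 + 0.25Q → Q* = 87.8641, P* = 111.466.
At the ceiling P = 90.8, quantity supplied = (90.8 − 89.5)/0.25 = 5.2.
Willingness to pay at Q' = 5.2: 180 − 0.78·5.2 = 175.944.
ΔQ = 87.8641 − 5.2 = 82.6641; wedge = 175.944 − 90.8 = 85.144.
The triangle = ½ × 82.6641 × 85.144 = $3519.18 million.

$3519.18 million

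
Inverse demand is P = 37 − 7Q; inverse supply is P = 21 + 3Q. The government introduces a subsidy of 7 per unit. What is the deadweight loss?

2.45

Competitive equilibrium: 37 − 7Q = 21 + 3Q → Q* = 1.6, P* = 25.8.
The subsidy lowers effective supply by 7: P = 14 + 3Q.
New quantity: 37 − 7Q = 14 + 3Q → Q' = 2.3.
Overproduction ΔQ = 2.3 − 1.6 = 0.7; wedge = subsidy = 7.
The triangle = ½ × 0.7 × 7 = 2.45.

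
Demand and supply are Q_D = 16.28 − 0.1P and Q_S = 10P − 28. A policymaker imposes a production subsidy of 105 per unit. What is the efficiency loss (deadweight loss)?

In inverse form: demand P = 162.8 − 10Q, supply P = 2.8 + 0.1Q.
Competitive equilibrium: 162.8 − 10Q = 2.8 + 0.1Q → Q* = 15.8416, P* = 4.3842.
The subsidy lowers effective supply by 105: P = 0.1Q − 102.2.
New quantity: 162.8 − 10Q = 0.1Q − 102.2 → Q' = 26.2376.
Overproduction ΔQ = 26.2376 − 15.8416 = 10.396; wedge = subsidy = 105.
DWL = ½ × 10.396 × 105 = 545.79.

545.79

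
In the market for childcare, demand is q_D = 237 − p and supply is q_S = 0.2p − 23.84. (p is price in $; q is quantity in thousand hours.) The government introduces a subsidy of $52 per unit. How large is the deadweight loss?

In inverse form: demand p = 237 − q, supply p = 119.2 + 5q.
Competitive equilibrium: 237 − q = 119.2 + 5q → q* = 19.6333, p* = 217.3667.
The subsidy lowers effective supply by 52: p = 67.2 + 5q.
New quantity: 237 − q = 67.2 + 5q → q' = 28.3.
Overproduction Δq = 28.3 − 19.6333 = 8.6667; wedge = subsidy = 52.
DWL = ½ × 8.6667 × 52 = $225.33 thousand.

$225.33 thousand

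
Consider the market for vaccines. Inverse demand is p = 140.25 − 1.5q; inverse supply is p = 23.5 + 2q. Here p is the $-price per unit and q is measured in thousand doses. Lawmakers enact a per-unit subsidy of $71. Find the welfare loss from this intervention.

$720.14 thousand

Competitive equilibrium: 140.25 − 1.5q = 23.5 + 2q → q* = 33.35714, p* = 90.21429.
The subsidy lowers effective supply by 71: p = 2q − 47.5.
New quantity: 140.25 − 1.5q = 2q − 47.5 → q' = 53.64286.
Overproduction Δq = 53.64286 − 33.35714 = 20.28572; wedge = subsidy = 71.
The triangle = ½ × 20.28572 × 71 = $720.14 thousand.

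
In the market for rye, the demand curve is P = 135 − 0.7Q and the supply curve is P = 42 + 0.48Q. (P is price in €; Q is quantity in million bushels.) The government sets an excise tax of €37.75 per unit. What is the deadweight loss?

€603.84 million

Competitive equilibrium: 135 − 0.7Q = 42 + 0.48Q → Q* = 78.8136, P* = 79.8305.
With the tax, the buyer price exceeds the seller price by 37.75: (135 − 0.7Q) − (42 + 0.48Q) = 37.75 → Q' = 46.822.
ΔQ = 78.8136 − 46.822 = 31.9916; the wedge equals the tax, 37.75.
The triangle = ½ × 31.9916 × 37.75 = €603.84 million.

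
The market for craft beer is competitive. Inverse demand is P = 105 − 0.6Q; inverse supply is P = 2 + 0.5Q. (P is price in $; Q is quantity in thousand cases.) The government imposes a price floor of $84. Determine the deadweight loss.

$1891.02 thousand

Competitive equilibrium: 105 − 0.6Q = 2 + 0.5Q → Q* = 93.6364, P* = 48.8182.
At the floor P = 84, quantity demanded = (105 − 84)/0.6 = 35.
Sellers' marginal cost at Q' = 35: 2 + 0.5·35 = 19.5.
ΔQ = 93.6364 − 35 = 58.6364; wedge = 84 − 19.5 = 64.5.
Deadweight loss = ½ × 58.6364 × 64.5 = $1891.02 thousand.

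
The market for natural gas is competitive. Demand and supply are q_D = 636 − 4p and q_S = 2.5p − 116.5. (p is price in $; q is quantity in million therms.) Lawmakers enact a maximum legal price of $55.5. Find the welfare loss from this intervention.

$7378.27 million

In inverse form: demand p = 159 − 0.25q, supply p = 46.6 + 0.4q.
Competitive equilibrium: 159 − 0.25q = 46.6 + 0.4q → q* = 172.9231, p* = 115.7692.
At the ceiling p = 55.5, quantity supplied = (55.5 − 46.6)/0.4 = 22.25.
Willingness to pay at q' = 22.25: 159 − 0.25·22.25 = 153.4375.
Δq = 172.9231 − 22.25 = 150.6731; wedge = 153.4375 − 55.5 = 97.9375.
The triangle = ½ × 150.6731 × 97.9375 = $7378.27 million.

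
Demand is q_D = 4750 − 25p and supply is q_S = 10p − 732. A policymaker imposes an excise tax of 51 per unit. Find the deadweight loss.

In inverse form: demand p = 190 − 0.04q, supply p = 73.2 + 0.1q.
Competitive equilibrium: 190 − 0.04q = 73.2 + 0.1q → q* = 834.2857, p* = 156.6286.
With the tax, the buyer price exceeds the seller price by 51: (190 − 0.04q) − (73.2 + 0.1q) = 51 → q' = 470.
Δq = 834.2857 − 470 = 364.2857; the wedge equals the tax, 51.
Deadweight loss = ½ × 364.2857 × 51 = 9289.29.

9289.29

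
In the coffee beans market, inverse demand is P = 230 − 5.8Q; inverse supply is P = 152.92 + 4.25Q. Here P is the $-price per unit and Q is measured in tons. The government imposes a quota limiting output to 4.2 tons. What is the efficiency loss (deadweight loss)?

Competitive equilibrium: 230 − 5.8Q = 152.92 + 4.25Q → Q* = 7.6697, P* = 185.516.
At Q = 4.2: demand price = 230 − 5.8·4.2 = 205.64; supply price = 152.92 + 4.25·4.2 = 170.77.
ΔQ = 7.6697 − 4.2 = 3.4697; wedge = 205.64 − 170.77 = 34.87.
Deadweight loss = ½ × 3.4697 × 34.87 = $60.49.

$60.49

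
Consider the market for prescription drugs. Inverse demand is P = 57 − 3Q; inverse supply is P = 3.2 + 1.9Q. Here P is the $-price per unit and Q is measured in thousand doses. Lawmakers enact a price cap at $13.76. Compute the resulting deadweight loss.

Competitive equilibrium: 57 − 3Q = 3.2 + 1.9Q → Q* = 10.9796, P* = 24.0612.
At the ceiling P = 13.76, quantity supplied = (13.76 − 3.2)/1.9 = 5.5579.
Willingness to pay at Q' = 5.5579: 57 − 3·5.5579 = 40.3263.
ΔQ = 10.9796 − 5.5579 = 5.4217; wedge = 40.3263 − 13.76 = 26.5663.
DWL = ½ × 5.4217 × 26.5663 = $72.02 thousand.

$72.02 thousand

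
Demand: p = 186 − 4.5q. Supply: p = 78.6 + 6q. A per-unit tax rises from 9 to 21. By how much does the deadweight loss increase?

17.14

Competitive equilibrium: 186 − 4.5q = 78.6 + 6q → q* = 10.2286, p* = 139.9714.
For a per-unit tax t: Δq = t/10.5, so DWL = ½·t·(t/10.5) = t²/21.
At t = 9: DWL = 3.857. At t = 21: DWL = 21.
Increase = 21 − 3.857 = 17.14.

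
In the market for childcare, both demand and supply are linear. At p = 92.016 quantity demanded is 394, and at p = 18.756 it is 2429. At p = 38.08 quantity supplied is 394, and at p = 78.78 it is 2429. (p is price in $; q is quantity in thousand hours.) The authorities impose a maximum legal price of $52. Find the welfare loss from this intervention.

Demand slope = (18.756 − 92.016)/(2429 − 394) = −0.036, so p = 106.2 − 0.036q.
Supply slope = (78.78 − 38.08)/(2429 − 394) = 0.02, so p = 30.2 + 0.02q.
Competitive equilibrium: 106.2 − 0.036q = 30.2 + 0.02q → q* = 1357.1429, p* = 57.3429.
At the ceiling p = 52, quantity supplied = (52 − 30.2)/0.02 = 1090.
Willingness to pay at q' = 1090: 106.2 − 0.036·1090 = 66.96.
Δq = 1357.1429 − 1090 = 267.1429; wedge = 66.96 − 52 = 14.96.
DWL = ½ × 267.1429 × 14.96 = $1998.23 thousand.

$1998.23 thousand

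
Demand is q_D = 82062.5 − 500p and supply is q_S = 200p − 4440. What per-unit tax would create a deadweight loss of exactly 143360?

In inverse form: demand p = 164.125 − 0.002q, supply p = 22.2 + 0.005q.
Competitive equilibrium: 164.125 − 0.002q = 22.2 + 0.005q → q* = 20275, p* = 123.575.
A tax t gives Δq = t/0.007 and wedge t, so DWL = t²/0.014.
t²/0.014 = 143360 → t² = 2007.04 → t = 44.8.

44.8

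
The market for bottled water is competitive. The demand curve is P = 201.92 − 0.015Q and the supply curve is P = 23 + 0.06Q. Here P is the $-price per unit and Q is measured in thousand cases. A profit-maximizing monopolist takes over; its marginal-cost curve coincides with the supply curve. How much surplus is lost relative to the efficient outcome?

$5928.216 thousand

Competitive equilibrium: 201.92 − 0.015Q = 23 + 0.06Q → Q* = 2385.6, P* = 166.136.
Marginal revenue: MR = 201.92 − 0.03Q. Set MR = MC: 201.92 − 0.03Q = 23 + 0.06Q → Q_m = 1988.
Price P_m = 201.92 − 0.015·1988 = 172.1; MC(Q_m) = 23 + 0.06·1988 = 142.28.
Competitive Q* = 2385.6, so ΔQ = 397.6; wedge = 172.1 − 142.28 = 29.82.
Deadweight loss = ½ × 397.6 × 29.82 = $5928.216 thousand.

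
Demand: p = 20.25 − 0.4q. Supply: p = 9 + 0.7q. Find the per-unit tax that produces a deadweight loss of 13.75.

5.5

Competitive equilibrium: 20.25 − 0.4q = 9 + 0.7q → q* = 10.2273, p* = 16.1591.
A tax t gives Δq = t/1.1 and wedge t, so DWL = t²/2.2.
t²/2.2 = 13.75 → t² = 30.25 → t = 5.5.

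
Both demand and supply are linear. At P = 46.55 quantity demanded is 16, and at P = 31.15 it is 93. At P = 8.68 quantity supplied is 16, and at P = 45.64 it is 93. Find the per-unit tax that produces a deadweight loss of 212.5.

Demand slope = (31.15 − 46.55)/(93 − 16) = −0.2, so P = 49.75 − 0.2Q.
Supply slope = (45.64 − 8.68)/(93 − 16) = 0.48, so P = 1 + 0.48Q.
Competitive equilibrium: 49.75 − 0.2Q = 1 + 0.48Q → Q* = 71.6912, P* = 35.4118.
A tax t gives ΔQ = t/0.68 and wedge t, so DWL = t²/1.36.
t²/1.36 = 212.5 → t² = 289 → t = 17.

17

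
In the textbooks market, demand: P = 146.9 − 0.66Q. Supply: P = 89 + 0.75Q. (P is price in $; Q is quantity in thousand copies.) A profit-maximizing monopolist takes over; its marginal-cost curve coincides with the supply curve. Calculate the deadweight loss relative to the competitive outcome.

Competitive equilibrium: 146.9 − 0.66Q = 89 + 0.75Q → Q* = 41.0638, P* = 119.7979.
Marginal revenue: MR = 146.9 − 1.32Q. Set MR = MC: 146.9 − 1.32Q = 89 + 0.75Q → Q_m = 27.971.
Price P_m = 146.9 − 0.66·27.971 = 128.4391; MC(Q_m) = 89 + 0.75·27.971 = 109.9783.
Competitive Q* = 41.0638, so ΔQ = 13.0928; wedge = 128.4391 − 109.9783 = 18.4608.
Deadweight loss = ½ × 13.0928 × 18.4608 = $120.85 thousand.

$120.85 thousand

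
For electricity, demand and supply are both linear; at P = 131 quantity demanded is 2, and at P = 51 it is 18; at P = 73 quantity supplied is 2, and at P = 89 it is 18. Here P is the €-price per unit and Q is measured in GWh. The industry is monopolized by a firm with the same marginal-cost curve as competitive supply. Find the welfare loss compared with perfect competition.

Demand slope = (51 − 131)/(18 − 2) = −5, so P = 141 − 5Q.
Supply slope = (89 − 73)/(18 − 2) = 1, so P = 71 + Q.
Competitive equilibrium: 141 − 5Q = 71 + Q → Q* = 11.6667, P* = 82.6667.
Marginal revenue: MR = 141 − 10Q. Set MR = MC: 141 − 10Q = 71 + Q → Q_m = 6.3636.
Price P_m = 141 − 5·6.3636 = 109.182; MC(Q_m) = 71 + 1·6.3636 = 77.3636.
Competitive Q* = 11.6667, so ΔQ = 5.3031; wedge = 109.182 − 77.3636 = 31.8184.
Welfare loss = ½ × 5.3031 × 31.8184 = €84.37.

€84.37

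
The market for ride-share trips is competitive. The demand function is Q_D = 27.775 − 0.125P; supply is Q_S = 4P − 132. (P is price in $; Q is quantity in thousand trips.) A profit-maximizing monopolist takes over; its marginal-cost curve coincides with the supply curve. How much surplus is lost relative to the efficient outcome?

$525.81 thousand

In inverse form: demand P = 222.2 − 8Q, supply P = 33 + 0.25Q.
Competitive equilibrium: 222.2 − 8Q = 33 + 0.25Q → Q* = 22.9333, P* = 38.7333.
Marginal revenue: MR = 222.2 − 16Q. Set MR = MC: 222.2 − 16Q = 33 + 0.25Q → Q_m = 11.6431.
Price P_m = 222.2 − 8·11.6431 = 129.0552; MC(Q_m) = 33 + 0.25·11.6431 = 35.9108.
Competitive Q* = 22.9333, so ΔQ = 11.2902; wedge = 129.0552 − 35.9108 = 93.1444.
Welfare loss = ½ × 11.2902 × 93.1444 = $525.81 thousand.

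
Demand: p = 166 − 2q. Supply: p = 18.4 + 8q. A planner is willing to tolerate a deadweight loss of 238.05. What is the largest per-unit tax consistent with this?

69

Competitive equilibrium: 166 − 2q = 18.4 + 8q → q* = 14.76, p* = 136.48.
A tax t gives Δq = t/10 and wedge t, so DWL = t²/20.
t²/20 = 238.05 → t² = 4761 → t = 69.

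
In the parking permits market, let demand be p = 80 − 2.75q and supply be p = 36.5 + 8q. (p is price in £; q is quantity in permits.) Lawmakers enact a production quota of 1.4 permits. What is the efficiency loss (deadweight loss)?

Competitive equilibrium: 80 − 2.75q = 36.5 + 8q → q* = 4.0465, p* = 68.8721.
At q = 1.4: demand price = 80 − 2.75·1.4 = 76.15; supply price = 36.5 + 8·1.4 = 47.7.
Δq = 4.0465 − 1.4 = 2.6465; wedge = 76.15 − 47.7 = 28.45.
The triangle = ½ × 2.6465 × 28.45 = £37.65.

£37.65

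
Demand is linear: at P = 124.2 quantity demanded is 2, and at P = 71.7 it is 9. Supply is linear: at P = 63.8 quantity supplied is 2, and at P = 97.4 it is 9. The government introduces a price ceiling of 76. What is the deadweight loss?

Demand slope = (71.7 − 124.2)/(9 − 2) = −7.5, so P = 139.2 − 7.5Q.
Supply slope = (97.4 − 63.8)/(9 − 2) = 4.8, so P = 54.2 + 4.8Q.
Competitive equilibrium: 139.2 − 7.5Q = 54.2 + 4.8Q → Q* = 6.9106, P* = 87.3707.
At the ceiling P = 76, quantity supplied = (76 − 54.2)/4.8 = 4.5417.
Willingness to pay at Q' = 4.5417: 139.2 − 7.5·4.5417 = 105.1373.
ΔQ = 6.9106 − 4.5417 = 2.3689; wedge = 105.1373 − 76 = 29.1373.
Deadweight loss = ½ × 2.3689 × 29.1373 = 34.51.

34.51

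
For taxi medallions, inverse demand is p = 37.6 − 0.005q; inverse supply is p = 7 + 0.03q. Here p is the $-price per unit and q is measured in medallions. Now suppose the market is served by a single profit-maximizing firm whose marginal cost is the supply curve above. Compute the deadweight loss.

$209.01

Competitive equilibrium: 37.6 − 0.005q = 7 + 0.03q → q* = 874.2857, p* = 33.2286.
Marginal revenue: MR = 37.6 − 0.01q. Set MR = MC: 37.6 − 0.01q = 7 + 0.03q → q_m = 765.
Price p_m = 37.6 − 0.005·765 = 33.775; MC(q_m) = 7 + 0.03·765 = 29.95.
Competitive q* = 874.2857, so Δq = 109.2857; wedge = 33.775 − 29.95 = 3.825.
Welfare loss = ½ × 109.2857 × 3.825 = $209.01.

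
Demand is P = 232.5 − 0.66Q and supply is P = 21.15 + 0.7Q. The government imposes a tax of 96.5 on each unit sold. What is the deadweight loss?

Competitive equilibrium: 232.5 − 0.66Q = 21.15 + 0.7Q → Q* = 155.4044, P* = 129.9331.
With the tax, the buyer price exceeds the seller price by 96.5: (232.5 − 0.66Q) − (21.15 + 0.7Q) = 96.5 → Q' = 84.4485.
ΔQ = 155.4044 − 84.4485 = 70.9559; the wedge equals the tax, 96.5.
The triangle = ½ × 70.9559 × 96.5 = 3423.62.

3423.62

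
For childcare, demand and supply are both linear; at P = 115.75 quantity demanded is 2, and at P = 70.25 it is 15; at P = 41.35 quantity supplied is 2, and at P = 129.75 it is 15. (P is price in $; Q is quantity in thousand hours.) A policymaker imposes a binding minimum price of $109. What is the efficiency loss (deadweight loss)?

Demand slope = (70.25 − 115.75)/(15 − 2) = −3.5, so P = 122.75 − 3.5Q.
Supply slope = (129.75 − 41.35)/(15 − 2) = 6.8, so P = 27.75 + 6.8Q.
Competitive equilibrium: 122.75 − 3.5Q = 27.75 + 6.8Q → Q* = 9.2233, P* = 90.46845.
At the floor P = 109, quantity demanded = (122.75 − 109)/3.5 = 3.92857.
Sellers' marginal cost at Q' = 3.92857: 27.75 + 6.8·3.92857 = 54.46428.
ΔQ = 9.2233 − 3.92857 = 5.29473; wedge = 109 − 54.46428 = 54.53572.
Welfare loss = ½ × 5.29473 × 54.53572 = $144.38 thousand.

$144.38 thousand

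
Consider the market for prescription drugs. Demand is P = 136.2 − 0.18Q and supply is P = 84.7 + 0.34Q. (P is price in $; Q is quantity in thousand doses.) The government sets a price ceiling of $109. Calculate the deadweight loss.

$197.60 thousand

Competitive equilibrium: 136.2 − 0.18Q = 84.7 + 0.34Q → Q* = 99.0385, P* = 118.3731.
At the ceiling P = 109, quantity supplied = (109 − 84.7)/0.34 = 71.4706.
Willingness to pay at Q' = 71.4706: 136.2 − 0.18·71.4706 = 123.3353.
ΔQ = 99.0385 − 71.4706 = 27.5679; wedge = 123.3353 − 109 = 14.3353.
Welfare loss = ½ × 27.5679 × 14.3353 = $197.60 thousand.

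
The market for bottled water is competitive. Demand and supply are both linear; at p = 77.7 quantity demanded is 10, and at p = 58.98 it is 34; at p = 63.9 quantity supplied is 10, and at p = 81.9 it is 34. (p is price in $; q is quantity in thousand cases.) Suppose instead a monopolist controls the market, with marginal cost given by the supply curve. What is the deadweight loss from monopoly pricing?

$31.55 thousand

Demand slope = (58.98 − 77.7)/(34 − 10) = −0.78, so p = 85.5 − 0.78q.
Supply slope = (81.9 − 63.9)/(34 − 10) = 0.75, so p = 56.4 + 0.75q.
Competitive equilibrium: 85.5 − 0.78q = 56.4 + 0.75q → q* = 19.0196, p* = 70.6647.
Marginal revenue: MR = 85.5 − 1.56q. Set MR = MC: 85.5 − 1.56q = 56.4 + 0.75q → q_m = 12.5974.
Price p_m = 85.5 − 0.78·12.5974 = 75.674; MC(q_m) = 56.4 + 0.75·12.5974 = 65.8481.
Competitive q* = 19.0196, so Δq = 6.4222; wedge = 75.674 − 65.8481 = 9.8259.
DWL = ½ × 6.4222 × 9.8259 = $31.55 thousand.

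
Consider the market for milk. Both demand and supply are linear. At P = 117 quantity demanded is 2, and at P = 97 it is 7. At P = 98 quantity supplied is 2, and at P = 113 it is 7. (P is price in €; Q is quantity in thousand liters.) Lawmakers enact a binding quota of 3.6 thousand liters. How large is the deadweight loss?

Demand slope = (97 − 117)/(7 − 2) = −4, so P = 125 − 4Q.
Supply slope = (113 − 98)/(7 − 2) = 3, so P = 92 + 3Q.
Competitive equilibrium: 125 − 4Q = 92 + 3Q → Q* = 4.7143, P* = 106.1429.
At Q = 3.6: demand price = 125 − 4·3.6 = 110.6; supply price = 92 + 3·3.6 = 102.8.
ΔQ = 4.7143 − 3.6 = 1.1143; wedge = 110.6 − 102.8 = 7.8.
DWL = ½ × 1.1143 × 7.8 = €4.35 thousand.

€4.35 thousand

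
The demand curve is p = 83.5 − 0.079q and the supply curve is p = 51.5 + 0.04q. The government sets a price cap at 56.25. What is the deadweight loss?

1341.56

Competitive equilibrium: 83.5 − 0.079q = 51.5 + 0.04q → q* = 268.90756, p* = 62.2563.
At the ceiling p = 56.25, quantity supplied = (56.25 − 51.5)/0.04 = 118.75.
Willingness to pay at q' = 118.75: 83.5 − 0.079·118.75 = 74.11875.
Δq = 268.90756 − 118.75 = 150.15756; wedge = 74.11875 − 56.25 = 17.86875.
Welfare loss = ½ × 150.15756 × 17.86875 = 1341.56.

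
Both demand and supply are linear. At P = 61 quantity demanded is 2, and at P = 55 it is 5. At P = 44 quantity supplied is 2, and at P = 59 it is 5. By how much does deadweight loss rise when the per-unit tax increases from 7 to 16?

Demand slope = (55 − 61)/(5 − 2) = −2, so P = 65 − 2Q.
Supply slope = (59 − 44)/(5 − 2) = 5, so P = 34 + 5Q.
Competitive equilibrium: 65 − 2Q = 34 + 5Q → Q* = 4.4286, P* = 56.1429.
For a per-unit tax t: ΔQ = t/7, so DWL = ½·t·(t/7) = t²/14.
At t = 7: DWL = 3.5. At t = 16: DWL = 18.286.
Increase = 18.286 − 3.5 = 14.79.

14.79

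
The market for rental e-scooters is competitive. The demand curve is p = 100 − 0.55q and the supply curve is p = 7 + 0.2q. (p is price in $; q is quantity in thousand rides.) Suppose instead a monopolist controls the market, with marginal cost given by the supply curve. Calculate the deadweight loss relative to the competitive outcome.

Competitive equilibrium: 100 − 0.55q = 7 + 0.2q → q* = 124, p* = 31.8.
Marginal revenue: MR = 100 − 1.1q. Set MR = MC: 100 − 1.1q = 7 + 0.2q → q_m = 71.5385.
Price p_m = 100 − 0.55·71.5385 = 60.6538; MC(q_m) = 7 + 0.2·71.5385 = 21.3077.
Competitive q* = 124, so Δq = 52.4615; wedge = 60.6538 − 21.3077 = 39.3461.
The triangle = ½ × 52.4615 × 39.3461 = $1032.08 thousand.

$1032.08 thousand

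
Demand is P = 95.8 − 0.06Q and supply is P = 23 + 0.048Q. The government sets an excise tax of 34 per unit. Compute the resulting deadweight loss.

5351.85

Competitive equilibrium: 95.8 − 0.06Q = 23 + 0.048Q → Q* = 674.0741, P* = 55.3556.
With the tax, the buyer price exceeds the seller price by 34: (95.8 − 0.06Q) − (23 + 0.048Q) = 34 → Q' = 359.2593.
ΔQ = 674.0741 − 359.2593 = 314.8148; the wedge equals the tax, 34.
The triangle = ½ × 314.8148 × 34 = 5351.85.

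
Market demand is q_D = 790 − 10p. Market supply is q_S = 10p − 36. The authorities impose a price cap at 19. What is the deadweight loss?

4972.90

In inverse form: demand p = 79 − 0.1q, supply p = 3.6 + 0.1q.
Competitive equilibrium: 79 − 0.1q = 3.6 + 0.1q → q* = 377, p* = 41.3.
At the ceiling p = 19, quantity supplied = (19 − 3.6)/0.1 = 154.
Willingness to pay at q' = 154: 79 − 0.1·154 = 63.6.
Δq = 377 − 154 = 223; wedge = 63.6 − 19 = 44.6.
The triangle = ½ × 223 × 44.6 = 4972.90.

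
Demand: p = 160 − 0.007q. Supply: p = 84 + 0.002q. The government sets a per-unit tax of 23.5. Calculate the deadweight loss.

Competitive equilibrium: 160 − 0.007q = 84 + 0.002q → q* = 8444.4444, p* = 100.8889.
With the tax, the buyer price exceeds the seller price by 23.5: (160 − 0.007q) − (84 + 0.002q) = 23.5 → q' = 5833.3333.
Δq = 8444.4444 − 5833.3333 = 2611.1111; the wedge equals the tax, 23.5.
Welfare loss = ½ × 2611.1111 × 23.5 = 30680.56.

30680.56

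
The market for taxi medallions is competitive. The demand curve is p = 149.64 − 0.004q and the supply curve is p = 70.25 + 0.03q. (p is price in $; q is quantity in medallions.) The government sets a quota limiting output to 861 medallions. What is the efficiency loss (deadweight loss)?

Competitive equilibrium: 149.64 − 0.004q = 70.25 + 0.03q → q* = 2335, p* = 140.3.
At q = 861: demand price = 149.64 − 0.004·861 = 146.196; supply price = 70.25 + 0.03·861 = 96.08.
Δq = 2335 − 861 = 1474; wedge = 146.196 − 96.08 = 50.116.
Deadweight loss = ½ × 1474 × 50.116 = $36935.492.

$36935.492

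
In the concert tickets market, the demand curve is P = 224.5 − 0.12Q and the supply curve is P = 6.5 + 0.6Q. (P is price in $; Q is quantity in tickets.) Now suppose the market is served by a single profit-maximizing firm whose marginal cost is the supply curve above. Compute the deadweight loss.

Competitive equilibrium: 224.5 − 0.12Q = 6.5 + 0.6Q → Q* = 302.7778, P* = 188.1667.
Marginal revenue: MR = 224.5 − 0.24Q. Set MR = MC: 224.5 − 0.24Q = 6.5 + 0.6Q → Q_m = 259.5238.
Price P_m = 224.5 − 0.12·259.5238 = 193.3571; MC(Q_m) = 6.5 + 0.6·259.5238 = 162.2143.
Competitive Q* = 302.7778, so ΔQ = 43.254; wedge = 193.3571 − 162.2143 = 31.1428.
DWL = ½ × 43.254 × 31.1428 = $673.53.

$673.53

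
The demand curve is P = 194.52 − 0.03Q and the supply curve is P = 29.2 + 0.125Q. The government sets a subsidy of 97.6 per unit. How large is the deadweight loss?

Competitive equilibrium: 194.52 − 0.03Q = 29.2 + 0.125Q → Q* = 1066.5806, P* = 162.5226.
The subsidy lowers effective supply by 97.6: P = 0.125Q − 68.4.
New quantity: 194.52 − 0.03Q = 0.125Q − 68.4 → Q' = 1696.2581.
Overproduction ΔQ = 1696.2581 − 1066.5806 = 629.6775; wedge = subsidy = 97.6.
Welfare loss = ½ × 629.6775 × 97.6 = 30728.26.

30728.26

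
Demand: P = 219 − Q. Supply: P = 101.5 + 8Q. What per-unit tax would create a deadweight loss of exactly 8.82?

Competitive equilibrium: 219 − Q = 101.5 + 8Q → Q* = 13.0556, P* = 205.9444.
A tax t gives ΔQ = t/9 and wedge t, so DWL = t²/18.
t²/18 = 8.82 → t² = 158.76 → t = 12.6.

12.6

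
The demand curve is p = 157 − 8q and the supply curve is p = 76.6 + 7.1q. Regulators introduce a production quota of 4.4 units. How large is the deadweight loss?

Competitive equilibrium: 157 − 8q = 76.6 + 7.1q → q* = 5.3245, p* = 114.404.
At q = 4.4: demand price = 157 − 8·4.4 = 121.8; supply price = 76.6 + 7.1·4.4 = 107.84.
Δq = 5.3245 − 4.4 = 0.9245; wedge = 121.8 − 107.84 = 13.96.
Deadweight loss = ½ × 0.9245 × 13.96 = 6.45.

6.45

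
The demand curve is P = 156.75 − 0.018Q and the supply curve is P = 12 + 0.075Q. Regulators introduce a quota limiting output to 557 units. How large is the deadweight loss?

Competitive equilibrium: 156.75 − 0.018Q = 12 + 0.075Q → Q* = 1556.4516, P* = 128.7339.
At Q = 557: demand price = 156.75 − 0.018·557 = 146.724; supply price = 12 + 0.075·557 = 53.775.
ΔQ = 1556.4516 − 557 = 999.4516; wedge = 146.724 − 53.775 = 92.949.
Welfare loss = ½ × 999.4516 × 92.949 = 46449.01.

46449.01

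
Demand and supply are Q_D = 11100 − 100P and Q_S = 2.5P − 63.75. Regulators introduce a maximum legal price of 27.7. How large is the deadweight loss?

8450.89

In inverse form: demand P = 111 − 0.01Q, supply P = 25.5 + 0.4Q.
Competitive equilibrium: 111 − 0.01Q = 25.5 + 0.4Q → Q* = 208.5366, P* = 108.9146.
At the ceiling P = 27.7, quantity supplied = (27.7 − 25.5)/0.4 = 5.5.
Willingness to pay at Q' = 5.5: 111 − 0.01·5.5 = 110.945.
ΔQ = 208.5366 − 5.5 = 203.0366; wedge = 110.945 − 27.7 = 83.245.
DWL = ½ × 203.0366 × 83.245 = 8450.89.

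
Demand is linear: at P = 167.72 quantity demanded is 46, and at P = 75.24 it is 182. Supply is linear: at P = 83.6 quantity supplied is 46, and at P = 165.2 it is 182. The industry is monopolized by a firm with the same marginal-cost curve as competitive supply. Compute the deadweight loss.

961.47

Demand slope = (75.24 − 167.72)/(182 − 46) = −0.68, so P = 199 − 0.68Q.
Supply slope = (165.2 − 83.6)/(182 − 46) = 0.6, so P = 56 + 0.6Q.
Competitive equilibrium: 199 − 0.68Q = 56 + 0.6Q → Q* = 111.7188, P* = 123.0313.
Marginal revenue: MR = 199 − 1.36Q. Set MR = MC: 199 − 1.36Q = 56 + 0.6Q → Q_m = 72.9592.
Price P_m = 199 − 0.68·72.9592 = 149.3877; MC(Q_m) = 56 + 0.6·72.9592 = 99.7755.
Competitive Q* = 111.7188, so ΔQ = 38.7596; wedge = 149.3877 − 99.7755 = 49.6122.
DWL = ½ × 38.7596 × 49.6122 = 961.47.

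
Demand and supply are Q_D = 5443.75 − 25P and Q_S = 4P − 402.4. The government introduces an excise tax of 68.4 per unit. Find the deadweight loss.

In inverse form: demand P = 217.75 − 0.04Q, supply P = 100.6 + 0.25Q.
Competitive equilibrium: 217.75 − 0.04Q = 100.6 + 0.25Q → Q* = 403.9655, P* = 201.5914.
With the tax, the buyer price exceeds the seller price by 68.4: (217.75 − 0.04Q) − (100.6 + 0.25Q) = 68.4 → Q' = 168.1034.
ΔQ = 403.9655 − 168.1034 = 235.8621; the wedge equals the tax, 68.4.
The triangle = ½ × 235.8621 × 68.4 = 8066.48.

8066.48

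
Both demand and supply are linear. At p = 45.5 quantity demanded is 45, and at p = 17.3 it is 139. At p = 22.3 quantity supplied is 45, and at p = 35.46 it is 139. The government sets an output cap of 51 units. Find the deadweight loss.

480.36

Demand slope = (17.3 − 45.5)/(139 − 45) = −0.3, so p = 59 − 0.3q.
Supply slope = (35.46 − 22.3)/(139 − 45) = 0.14, so p = 16 + 0.14q.
Competitive equilibrium: 59 − 0.3q = 16 + 0.14q → q* = 97.7273, p* = 29.6818.
At q = 51: demand price = 59 − 0.3·51 = 43.7; supply price = 16 + 0.14·51 = 23.14.
Δq = 97.7273 − 51 = 46.7273; wedge = 43.7 − 23.14 = 20.56.
Welfare loss = ½ × 46.7273 × 20.56 = 480.36.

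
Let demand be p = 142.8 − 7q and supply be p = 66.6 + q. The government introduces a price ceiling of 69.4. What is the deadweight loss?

180.90

Competitive equilibrium: 142.8 − 7q = 66.6 + q → q* = 9.525, p* = 76.125.
At the ceiling p = 69.4, quantity supplied = (69.4 − 66.6)/1 = 2.8.
Willingness to pay at q' = 2.8: 142.8 − 7·2.8 = 123.2.
Δq = 9.525 − 2.8 = 6.725; wedge = 123.2 − 69.4 = 53.8.
DWL = ½ × 6.725 × 53.8 = 180.90.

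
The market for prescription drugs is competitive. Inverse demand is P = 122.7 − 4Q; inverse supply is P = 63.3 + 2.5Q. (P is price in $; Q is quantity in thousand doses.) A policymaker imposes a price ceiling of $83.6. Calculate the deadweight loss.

$3.37 thousand

Competitive equilibrium: 122.7 − 4Q = 63.3 + 2.5Q → Q* = 9.1385, P* = 86.1462.
At the ceiling P = 83.6, quantity supplied = (83.6 − 63.3)/2.5 = 8.12.
Willingness to pay at Q' = 8.12: 122.7 − 4·8.12 = 90.22.
ΔQ = 9.1385 − 8.12 = 1.0185; wedge = 90.22 − 83.6 = 6.62.
The triangle = ½ × 1.0185 × 6.62 = $3.37 thousand.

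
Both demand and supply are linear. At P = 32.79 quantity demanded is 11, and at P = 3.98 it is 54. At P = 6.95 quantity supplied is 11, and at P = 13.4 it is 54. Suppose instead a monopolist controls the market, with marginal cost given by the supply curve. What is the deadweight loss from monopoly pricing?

Demand slope = (3.98 − 32.79)/(54 − 11) = −0.67, so P = 40.16 − 0.67Q.
Supply slope = (13.4 − 6.95)/(54 − 11) = 0.15, so P = 5.3 + 0.15Q.
Competitive equilibrium: 40.16 − 0.67Q = 5.3 + 0.15Q → Q* = 42.5122, P* = 11.6768.
Marginal revenue: MR = 40.16 − 1.34Q. Set MR = MC: 40.16 − 1.34Q = 5.3 + 0.15Q → Q_m = 23.396.
Price P_m = 40.16 − 0.67·23.396 = 24.4847; MC(Q_m) = 5.3 + 0.15·23.396 = 8.8094.
Competitive Q* = 42.5122, so ΔQ = 19.1162; wedge = 24.4847 − 8.8094 = 15.6753.
Welfare loss = ½ × 19.1162 × 15.6753 = 149.83.

149.83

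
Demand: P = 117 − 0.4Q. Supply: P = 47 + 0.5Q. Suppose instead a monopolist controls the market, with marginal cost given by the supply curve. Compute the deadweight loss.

257.73

Competitive equilibrium: 117 − 0.4Q = 47 + 0.5Q → Q* = 77.77778, P* = 85.88889.
Marginal revenue: MR = 117 − 0.8Q. Set MR = MC: 117 − 0.8Q = 47 + 0.5Q → Q_m = 53.84615.
Price P_m = 117 − 0.4·53.84615 = 95.46154; MC(Q_m) = 47 + 0.5·53.84615 = 73.92308.
Competitive Q* = 77.77778, so ΔQ = 23.93163; wedge = 95.46154 − 73.92308 = 21.53846.
The triangle = ½ × 23.93163 × 21.53846 = 257.73.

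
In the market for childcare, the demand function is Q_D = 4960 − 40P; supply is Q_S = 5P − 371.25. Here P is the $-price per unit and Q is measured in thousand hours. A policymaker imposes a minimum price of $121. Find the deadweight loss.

$1150.14 thousand

In inverse form: demand P = 124 − 0.025Q, supply P = 74.25 + 0.2Q.
Competitive equilibrium: 124 − 0.025Q = 74.25 + 0.2Q → Q* = 221.1111, P* = 118.4722.
At the floor P = 121, quantity demanded = (124 − 121)/0.025 = 120.
Sellers' marginal cost at Q' = 120: 74.25 + 0.2·120 = 98.25.
ΔQ = 221.1111 − 120 = 101.1111; wedge = 121 − 98.25 = 22.75.
Welfare loss = ½ × 101.1111 × 22.75 = $1150.14 thousand.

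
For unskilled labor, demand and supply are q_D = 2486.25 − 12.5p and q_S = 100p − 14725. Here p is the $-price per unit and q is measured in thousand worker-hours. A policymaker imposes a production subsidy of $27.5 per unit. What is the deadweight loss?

In inverse form: demand p = 198.9 − 0.08q, supply p = 147.25 + 0.01q.
Competitive equilibrium: 198.9 − 0.08q = 147.25 + 0.01q → q* = 573.8889, p* = 152.9889.
The subsidy lowers effective supply by 27.5: p = 119.75 + 0.01q.
New quantity: 198.9 − 0.08q = 119.75 + 0.01q → q' = 879.4444.
Overproduction Δq = 879.4444 − 573.8889 = 305.5555; wedge = subsidy = 27.5.
The triangle = ½ × 305.5555 × 27.5 = $4201.39 thousand.

$4201.39 thousand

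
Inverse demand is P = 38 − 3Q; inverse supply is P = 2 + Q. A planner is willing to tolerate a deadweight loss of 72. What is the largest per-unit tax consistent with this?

24

Competitive equilibrium: 38 − 3Q = 2 + Q → Q* = 9, P* = 11.
A tax t gives ΔQ = t/4 and wedge t, so DWL = t²/8.
t²/8 = 72 → t² = 576 → t = 24.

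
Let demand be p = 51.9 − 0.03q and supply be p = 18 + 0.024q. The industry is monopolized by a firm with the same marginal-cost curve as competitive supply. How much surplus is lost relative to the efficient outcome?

1357.25

Competitive equilibrium: 51.9 − 0.03q = 18 + 0.024q → q* = 627.77778, p* = 33.06667.
Marginal revenue: MR = 51.9 − 0.06q. Set MR = MC: 51.9 − 0.06q = 18 + 0.024q → q_m = 403.57143.
Price p_m = 51.9 − 0.03·403.57143 = 39.79286; MC(q_m) = 18 + 0.024·403.57143 = 27.68571.
Competitive q* = 627.77778, so Δq = 224.20635; wedge = 39.79286 − 27.68571 = 12.10715.
The triangle = ½ × 224.20635 × 12.10715 = 1357.25.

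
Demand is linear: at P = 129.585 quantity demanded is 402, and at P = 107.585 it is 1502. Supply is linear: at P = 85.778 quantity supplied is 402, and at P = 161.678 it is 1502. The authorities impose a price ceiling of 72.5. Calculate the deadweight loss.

20859.07

Demand slope = (107.585 − 129.585)/(1502 − 402) = −0.02, so P = 137.625 − 0.02Q.
Supply slope = (161.678 − 85.778)/(1502 − 402) = 0.069, so P = 58.04 + 0.069Q.
Competitive equilibrium: 137.625 − 0.02Q = 58.04 + 0.069Q → Q* = 894.213483, P* = 119.74073.
At the ceiling P = 72.5, quantity supplied = (72.5 − 58.04)/0.069 = 209.565217.
Willingness to pay at Q' = 209.565217: 137.625 − 0.02·209.565217 = 133.433696.
ΔQ = 894.213483 − 209.565217 = 684.648266; wedge = 133.433696 − 72.5 = 60.933696.
Deadweight loss = ½ × 684.648266 × 60.933696 = 20859.07.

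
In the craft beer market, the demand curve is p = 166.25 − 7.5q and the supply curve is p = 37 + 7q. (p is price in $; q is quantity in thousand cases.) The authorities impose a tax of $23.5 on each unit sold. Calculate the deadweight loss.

Competitive equilibrium: 166.25 − 7.5q = 37 + 7q → q* = 8.9138, p* = 99.3966.
With the tax, the buyer price exceeds the seller price by 23.5: (166.25 − 7.5q) − (37 + 7q) = 23.5 → q' = 7.2931.
Δq = 8.9138 − 7.2931 = 1.6207; the wedge equals the tax, 23.5.
The triangle = ½ × 1.6207 × 23.5 = $19.04 thousand.

$19.04 thousand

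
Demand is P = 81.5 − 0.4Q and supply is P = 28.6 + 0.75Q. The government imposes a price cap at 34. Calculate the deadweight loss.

Competitive equilibrium: 81.5 − 0.4Q = 28.6 + 0.75Q → Q* = 46, P* = 63.1.
At the ceiling P = 34, quantity supplied = (34 − 28.6)/0.75 = 7.2.
Willingness to pay at Q' = 7.2: 81.5 − 0.4·7.2 = 78.62.
ΔQ = 46 − 7.2 = 38.8; wedge = 78.62 − 34 = 44.62.
DWL = ½ × 38.8 × 44.62 = 865.628.

865.628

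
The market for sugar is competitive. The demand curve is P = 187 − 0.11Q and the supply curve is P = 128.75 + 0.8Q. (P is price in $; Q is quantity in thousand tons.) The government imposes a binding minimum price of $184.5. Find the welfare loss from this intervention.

$775.48 thousand

Competitive equilibrium: 187 − 0.11Q = 128.75 + 0.8Q → Q* = 64.011, P* = 179.9588.
At the floor P = 184.5, quantity demanded = (187 − 184.5)/0.11 = 22.7273.
Sellers' marginal cost at Q' = 22.7273: 128.75 + 0.8·22.7273 = 146.9318.
ΔQ = 64.011 − 22.7273 = 41.2837; wedge = 184.5 − 146.9318 = 37.5682.
DWL = ½ × 41.2837 × 37.5682 = $775.48 thousand.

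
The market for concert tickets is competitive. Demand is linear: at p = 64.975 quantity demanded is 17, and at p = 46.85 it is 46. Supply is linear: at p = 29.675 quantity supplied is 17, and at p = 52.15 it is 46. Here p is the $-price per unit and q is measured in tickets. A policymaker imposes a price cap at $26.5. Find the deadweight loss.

$601.40

Demand slope = (46.85 − 64.975)/(46 − 17) = −0.625, so p = 75.6 − 0.625q.
Supply slope = (52.15 − 29.675)/(46 − 17) = 0.775, so p = 16.5 + 0.775q.
Competitive equilibrium: 75.6 − 0.625q = 16.5 + 0.775q → q* = 42.2143, p* = 49.2161.
At the ceiling p = 26.5, quantity supplied = (26.5 − 16.5)/0.775 = 12.9032.
Willingness to pay at q' = 12.9032: 75.6 − 0.625·12.9032 = 67.5355.
Δq = 42.2143 − 12.9032 = 29.3111; wedge = 67.5355 − 26.5 = 41.0355.
The triangle = ½ × 29.3111 × 41.0355 = $601.40.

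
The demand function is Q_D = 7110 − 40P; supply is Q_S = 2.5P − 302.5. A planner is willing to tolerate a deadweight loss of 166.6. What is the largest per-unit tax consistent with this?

11.9

In inverse form: demand P = 177.75 − 0.025Q, supply P = 121 + 0.4Q.
Competitive equilibrium: 177.75 − 0.025Q = 121 + 0.4Q → Q* = 133.5294, P* = 174.4118.
A tax t gives ΔQ = t/0.425 and wedge t, so DWL = t²/0.85.
t²/0.85 = 166.6 → t² = 141.61 → t = 11.9.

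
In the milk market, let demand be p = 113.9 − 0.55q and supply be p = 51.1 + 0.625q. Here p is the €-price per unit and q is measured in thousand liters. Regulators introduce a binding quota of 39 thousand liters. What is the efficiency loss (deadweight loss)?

Competitive equilibrium: 113.9 − 0.55q = 51.1 + 0.625q → q* = 53.4468, p* = 84.5043.
At q = 39: demand price = 113.9 − 0.55·39 = 92.45; supply price = 51.1 + 0.625·39 = 75.475.
Δq = 53.4468 − 39 = 14.4468; wedge = 92.45 − 75.475 = 16.975.
Welfare loss = ½ × 14.4468 × 16.975 = €122.62 thousand.

€122.62 thousand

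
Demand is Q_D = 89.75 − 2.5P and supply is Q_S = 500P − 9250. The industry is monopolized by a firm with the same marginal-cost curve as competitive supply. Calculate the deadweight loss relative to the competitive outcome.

93.67

In inverse form: demand P = 35.9 − 0.4Q, supply P = 18.5 + 0.002Q.
Competitive equilibrium: 35.9 − 0.4Q = 18.5 + 0.002Q → Q* = 43.2836, P* = 18.5866.
Marginal revenue: MR = 35.9 − 0.8Q. Set MR = MC: 35.9 − 0.8Q = 18.5 + 0.002Q → Q_m = 21.6958.
Price P_m = 35.9 − 0.4·21.6958 = 27.2217; MC(Q_m) = 18.5 + 0.002·21.6958 = 18.5434.
Competitive Q* = 43.2836, so ΔQ = 21.5878; wedge = 27.2217 − 18.5434 = 8.6783.
DWL = ½ × 21.5878 × 8.6783 = 93.67.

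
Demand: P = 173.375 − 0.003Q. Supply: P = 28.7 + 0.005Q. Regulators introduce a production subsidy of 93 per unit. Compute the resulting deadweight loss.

540562.50

Competitive equilibrium: 173.375 − 0.003Q = 28.7 + 0.005Q → Q* = 18084.375, P* = 119.1219.
The subsidy lowers effective supply by 93: P = 0.005Q − 64.3.
New quantity: 173.375 − 0.003Q = 0.005Q − 64.3 → Q' = 29709.375.
Overproduction ΔQ = 29709.375 − 18084.375 = 11625; wedge = subsidy = 93.
DWL = ½ × 11625 × 93 = 540562.50.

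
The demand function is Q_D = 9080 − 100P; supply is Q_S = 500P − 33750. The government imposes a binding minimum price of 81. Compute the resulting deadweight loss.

5548.82

In inverse form: demand P = 90.8 − 0.01Q, supply P = 67.5 + 0.002Q.
Competitive equilibrium: 90.8 − 0.01Q = 67.5 + 0.002Q → Q* = 1941.6667, P* = 71.3833.
At the floor P = 81, quantity demanded = (90.8 − 81)/0.01 = 980.
Sellers' marginal cost at Q' = 980: 67.5 + 0.002·980 = 69.46.
ΔQ = 1941.6667 − 980 = 961.6667; wedge = 81 − 69.46 = 11.54.
Deadweight loss = ½ × 961.6667 × 11.54 = 5548.82.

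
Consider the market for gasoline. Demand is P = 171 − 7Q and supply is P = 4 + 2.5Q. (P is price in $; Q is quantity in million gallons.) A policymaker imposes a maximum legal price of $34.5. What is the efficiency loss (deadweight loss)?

Competitive equilibrium: 171 − 7Q = 4 + 2.5Q → Q* = 17.5789, P* = 47.9474.
At the ceiling P = 34.5, quantity supplied = (34.5 − 4)/2.5 = 12.2.
Willingness to pay at Q' = 12.2: 171 − 7·12.2 = 85.6.
ΔQ = 17.5789 − 12.2 = 5.3789; wedge = 85.6 − 34.5 = 51.1.
The triangle = ½ × 5.3789 × 51.1 = $137.43 million.

$137.43 million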